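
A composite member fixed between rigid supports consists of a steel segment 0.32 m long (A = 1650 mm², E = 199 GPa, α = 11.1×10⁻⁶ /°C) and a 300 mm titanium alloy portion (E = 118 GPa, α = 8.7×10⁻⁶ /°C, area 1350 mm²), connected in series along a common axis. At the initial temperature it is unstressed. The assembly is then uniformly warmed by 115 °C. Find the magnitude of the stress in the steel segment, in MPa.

σ ≈ 150 MPa (compressive)

If the supports were absent, the total length change would be Σ αᵢΔT Lᵢ = 11.1×10⁻⁶×115×320 + 8.7×10⁻⁶×115×300 = 0.7086 mm.
The rigid supports impose zero overall length change; the single axial force P common to all segments must satisfy P Σ Lᵢ/(AᵢEᵢ) = δ_free.
The series flexibility is Σ Lᵢ/(AᵢEᵢ) = 320/(1650×199×10³) + 300/(1350×118×10³) = 2.858×10⁻⁶ mm/N.
Hence P = δ_free / Σ(L/AE) = 0.7086/2.858×10⁻⁶ = 248 kN (compressive).
σ_{steel} = P / A = 248000 / 1650 = 150.3 MPa.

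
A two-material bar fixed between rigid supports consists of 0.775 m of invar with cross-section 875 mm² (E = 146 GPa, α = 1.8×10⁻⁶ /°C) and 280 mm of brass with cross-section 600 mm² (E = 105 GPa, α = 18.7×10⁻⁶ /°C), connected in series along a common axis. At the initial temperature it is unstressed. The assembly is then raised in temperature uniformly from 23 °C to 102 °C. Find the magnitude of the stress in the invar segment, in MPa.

σ ≈ 57 MPa (compressive)

If the supports were absent, the total length change would be Σ αᵢΔT Lᵢ = 1.8×10⁻⁶×79×775 + 18.7×10⁻⁶×79×280 = 0.5238 mm.
The rigid supports impose zero overall length change; the single axial force P common to all segments must satisfy P Σ Lᵢ/(AᵢEᵢ) = δ_free.
Σ Lᵢ/(AᵢEᵢ) = 775/(875×146×10³) + 280/(600×105×10³) = 1.051×10⁻⁵ mm/N.
So P = 0.5238 / 1.051×10⁻⁵ = 49.84 kN, compressive.
σ_{invar} = P / A = 49840 / 875 = 56.96 MPa.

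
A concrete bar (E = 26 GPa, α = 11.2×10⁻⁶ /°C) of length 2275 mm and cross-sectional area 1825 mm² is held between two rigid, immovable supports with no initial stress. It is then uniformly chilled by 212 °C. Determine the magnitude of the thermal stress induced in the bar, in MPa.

σ ≈ 61.7 MPa (tensile)

With length fixed, the mechanical strain must cancel the thermal strain αΔT = 11.2×10⁻⁶ × 212 = 2374.4×10⁻⁶.
The stress required to suppress this strain is σ = Eε = 26×10³ × 2374.4×10⁻⁶ = 61.73 MPa, tensile since the bar is trying to contract.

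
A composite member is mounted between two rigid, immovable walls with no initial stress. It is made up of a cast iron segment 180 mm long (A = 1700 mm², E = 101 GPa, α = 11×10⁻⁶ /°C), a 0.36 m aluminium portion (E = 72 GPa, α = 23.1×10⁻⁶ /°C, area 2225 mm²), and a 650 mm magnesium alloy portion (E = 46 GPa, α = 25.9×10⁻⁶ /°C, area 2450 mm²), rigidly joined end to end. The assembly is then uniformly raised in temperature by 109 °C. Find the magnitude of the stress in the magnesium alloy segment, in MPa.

σ ≈ 133 MPa (compressive)

If the supports were absent, the total length change would be Σ αᵢΔT Lᵢ = 11×10⁻⁶×109×180 + 23.1×10⁻⁶×109×360 + 25.9×10⁻⁶×109×650 = 2.957 mm.
The rigid supports impose zero overall length change; the single axial force P common to all segments must satisfy P Σ Lᵢ/(AᵢEᵢ) = δ_free.
The series flexibility is Σ Lᵢ/(AᵢEᵢ) = 180/(1700×101×10³) + 360/(2225×72×10³) + 650/(2450×46×10³) = 9.063×10⁻⁶ mm/N.
So P = 2.957 / 9.063×10⁻⁶ = 326.3 kN, compressive.
σ_{magnesium alloy} = P / A = 326300 / 2450 = 133.2 MPa.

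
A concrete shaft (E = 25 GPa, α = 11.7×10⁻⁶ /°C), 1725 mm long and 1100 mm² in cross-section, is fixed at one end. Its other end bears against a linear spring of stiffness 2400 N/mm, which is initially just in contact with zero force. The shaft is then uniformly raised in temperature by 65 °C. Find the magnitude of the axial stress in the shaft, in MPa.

If the spring were absent the shaft would lengthen by αΔT L = 11.7×10⁻⁶ × 65 × 1725 = 1.312 mm.
With a force P in the spring, the elastic change of the shaft is PL/(AE) and that of the spring is P/k; compatibility requires their sum to equal δ_free.
So P = δ_free / [L/(AE) + 1/k] = 1.312 / [ 1725/(1100×25×10³) + 1/(2400) ].
P = 1.312 / 0.0004794 = 2737 N.
σ = P/A = 2737/1100 = 2.488 MPa.

σ ≈ 2.49 MPa (compressive)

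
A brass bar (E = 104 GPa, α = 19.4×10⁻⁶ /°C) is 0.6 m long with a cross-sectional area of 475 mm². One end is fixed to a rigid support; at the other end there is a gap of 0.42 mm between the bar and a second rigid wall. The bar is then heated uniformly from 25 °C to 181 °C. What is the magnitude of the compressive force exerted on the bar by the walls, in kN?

If the wall were absent the bar would grow by αΔT L = 19.4×10⁻⁶ × 156 × 600 = 1.816 mm.
The gap closes (δ_free > 0.42 mm) and the wall then resists a further 1.816 − 0.42 = 1.396 mm of expansion.
That suppressed elongation corresponds to σ = E·Δ/L = 104×10³ × 1.396/600 = 241.9 MPa.
Force on the wall = σA = 241.9 × 475 mm² = 114.9 kN.

P ≈ 115 kN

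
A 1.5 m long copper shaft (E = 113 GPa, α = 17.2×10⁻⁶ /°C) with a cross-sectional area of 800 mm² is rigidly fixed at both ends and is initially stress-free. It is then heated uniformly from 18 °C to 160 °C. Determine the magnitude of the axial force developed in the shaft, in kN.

The ends cannot move, so σ = EαΔT = 113×10³ × 17.2×10⁻⁶ × 142 = 276 MPa.
Then P = σA = 276 × 800 mm² = 220.8 kN, compressive.

P ≈ 221 kN (compressive)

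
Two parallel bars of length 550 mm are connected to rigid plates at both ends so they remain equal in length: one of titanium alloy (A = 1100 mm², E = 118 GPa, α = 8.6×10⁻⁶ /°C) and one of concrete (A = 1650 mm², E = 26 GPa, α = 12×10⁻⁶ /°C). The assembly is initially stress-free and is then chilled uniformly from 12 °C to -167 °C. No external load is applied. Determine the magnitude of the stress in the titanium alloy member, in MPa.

Both members must finish at the same length. With the larger α, the concrete tends to over-contract; the plates restrain it, putting the concrete in tension and the titanium alloy in compression. With no external load the two internal forces are equal and opposite, magnitude P.
Setting the final lengths equal and cancelling L: (α₁ − α₂)ΔT = P/(A₁E₁) + P/(A₂E₂).
|α₁ − α₂|·ΔT = 3.4×10⁻⁶ × 179 = 0.0006086.
1/(A₁E₁) + 1/(A₂E₂) = 1/(1100×118×10³) + 1/(1650×26×10³) = 3.101×10⁻⁸ N⁻¹.
P = 0.0006086 / 3.101×10⁻⁸ = 19620 N = 19.62 kN.
σ_{titanium alloy} = P/A₁ = 19620/1100 = 17.84 MPa, compressive.

σ ≈ 17.8 MPa (compressive)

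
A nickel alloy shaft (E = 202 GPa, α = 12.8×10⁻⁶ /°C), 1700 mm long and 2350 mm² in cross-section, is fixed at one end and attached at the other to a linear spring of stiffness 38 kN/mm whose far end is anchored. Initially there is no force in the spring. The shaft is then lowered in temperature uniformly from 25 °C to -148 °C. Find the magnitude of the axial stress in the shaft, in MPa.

σ ≈ 53.6 MPa (tensile)

The unrestrained thermal change is αΔT L = 12.8×10⁻⁶ × 173 × 1700 = 3.764 mm.
With a force P in the spring, the elastic change of the shaft is PL/(AE) and that of the spring is P/k; compatibility requires their sum to equal δ_free.
P [ L/(AE) + 1/k ] = δ_free → P [ 1700/(2350×202×10³) + 1/(38×10³) ] = 3.764.
P = 3.764 / 2.99×10⁻⁵ = 125900 N.
σ = P/A = 125900/2350 = 53.58 MPa.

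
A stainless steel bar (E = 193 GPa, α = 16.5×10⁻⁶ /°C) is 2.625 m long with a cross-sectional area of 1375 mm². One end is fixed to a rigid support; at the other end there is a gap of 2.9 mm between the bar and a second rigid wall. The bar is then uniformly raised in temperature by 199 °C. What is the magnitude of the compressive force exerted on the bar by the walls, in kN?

Free thermal elongation = αΔT L = 16.5×10⁻⁶ × 199 × 2625 = 8.619 mm.
After closing the 2.9 mm clearance, 8.619 − 2.9 = 5.719 mm of expansion remains to be suppressed by the wall.
So σ = E(δ_free − g)/L = 193×10³ × 5.719/2625 = 420.5 MPa.
Force on the wall = σA = 420.5 × 1375 mm² = 578.2 kN.

P ≈ 578 kN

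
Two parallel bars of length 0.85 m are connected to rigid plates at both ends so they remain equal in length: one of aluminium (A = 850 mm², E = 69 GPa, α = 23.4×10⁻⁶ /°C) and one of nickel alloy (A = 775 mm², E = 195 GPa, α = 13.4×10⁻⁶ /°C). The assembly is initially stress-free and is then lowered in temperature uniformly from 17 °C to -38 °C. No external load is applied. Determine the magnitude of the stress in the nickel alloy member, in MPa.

σ ≈ 30 MPa (compressive)

Equilibrium of a rigid end plate with no external load gives equal and opposite internal forces ±P in the two members. Since α_{aluminium} > α_{nickel alloy}, cooling drives the aluminium into tension and the nickel alloy into compression.
Equating the net (thermal + elastic) strains gives |α₁ − α₂|·ΔT = P·[1/(A₁E₁) + 1/(A₂E₂)].
|α₁ − α₂|·ΔT = 10×10⁻⁶ × 55 = 0.00055.
1/(A₁E₁) + 1/(A₂E₂) = 1/(850×69×10³) + 1/(775×195×10³) = 2.367×10⁻⁸ N⁻¹.
P = 0.00055 / 2.367×10⁻⁸ = 23240 N = 23.24 kN.
σ_{nickel alloy} = P/A₂ = 23240/775 = 29.99 MPa, compressive.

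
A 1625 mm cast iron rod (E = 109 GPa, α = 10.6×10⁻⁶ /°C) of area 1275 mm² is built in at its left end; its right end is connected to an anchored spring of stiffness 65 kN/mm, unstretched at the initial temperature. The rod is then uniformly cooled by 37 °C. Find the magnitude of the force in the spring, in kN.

The unrestrained thermal change is αΔT L = 10.6×10⁻⁶ × 37 × 1625 = 0.6373 mm.
With a force P in the spring, the elastic change of the rod is PL/(AE) and that of the spring is P/k; compatibility requires their sum to equal δ_free.
P [ L/(AE) + 1/k ] = δ_free → P [ 1625/(1275×109×10³) + 1/(65×10³) ] = 0.6373.
P = 0.6373 / 2.708×10⁻⁵ = 23540 N.

P ≈ 23.5 kN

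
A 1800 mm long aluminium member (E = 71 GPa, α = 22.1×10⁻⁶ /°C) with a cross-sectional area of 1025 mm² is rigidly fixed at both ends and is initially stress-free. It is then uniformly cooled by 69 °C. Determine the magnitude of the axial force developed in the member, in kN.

With zero net strain, σ = E·αΔT = 71 GPa × 22.1×10⁻⁶ × 69 = 108.3 MPa.
Then P = σA = 108.3 × 1025 mm² = 111 kN, tensile.

P ≈ 111 kN (tensile)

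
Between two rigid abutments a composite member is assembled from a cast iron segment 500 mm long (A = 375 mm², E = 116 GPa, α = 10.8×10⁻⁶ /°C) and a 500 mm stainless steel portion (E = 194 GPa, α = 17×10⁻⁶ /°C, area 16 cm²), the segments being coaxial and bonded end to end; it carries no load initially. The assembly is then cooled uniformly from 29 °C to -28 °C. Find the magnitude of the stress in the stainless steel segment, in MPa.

If the supports were absent, the total length change would be Σ αᵢΔT Lᵢ = 10.8×10⁻⁶×57×500 + 17×10⁻⁶×57×500 = 0.7923 mm.
Since the ends are fixed, an axial force P builds up, equal in every segment, with P · Σ Lᵢ/(AᵢEᵢ) = δ_free.
The series flexibility is Σ Lᵢ/(AᵢEᵢ) = 500/(375×116×10³) + 500/(1600×194×10³) = 1.311×10⁻⁵ mm/N.
P = 0.7923 / 1.311×10⁻⁵ = 60460 N = 60.46 kN, tensile.
σ_{stainless steel} = P / A = 60460 / 1600 = 37.79 MPa.

σ ≈ 37.8 MPa (tensile)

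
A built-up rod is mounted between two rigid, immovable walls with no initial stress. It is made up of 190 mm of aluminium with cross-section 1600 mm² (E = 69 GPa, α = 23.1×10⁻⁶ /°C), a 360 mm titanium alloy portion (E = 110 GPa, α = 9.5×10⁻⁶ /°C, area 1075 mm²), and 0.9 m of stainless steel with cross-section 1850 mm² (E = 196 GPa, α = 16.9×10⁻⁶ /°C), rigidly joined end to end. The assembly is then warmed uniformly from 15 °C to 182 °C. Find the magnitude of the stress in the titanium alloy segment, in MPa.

σ ≈ 493 MPa (compressive)

Free thermal expansion of the whole bar: Σ αᵢΔT Lᵢ = 23.1×10⁻⁶×167×190 + 9.5×10⁻⁶×167×360 + 16.9×10⁻⁶×167×900 = 3.844 mm.
Since the ends are fixed, an axial force P builds up, equal in every segment, with P · Σ Lᵢ/(AᵢEᵢ) = δ_free.
The series flexibility is Σ Lᵢ/(AᵢEᵢ) = 190/(1600×69×10³) + 360/(1075×110×10³) + 900/(1850×196×10³) = 7.247×10⁻⁶ mm/N.
P = 3.844 / 7.247×10⁻⁶ = 530400 N = 530.4 kN, compressive.
σ_{titanium alloy} = P / A = 530400 / 1075 = 493.4 MPa.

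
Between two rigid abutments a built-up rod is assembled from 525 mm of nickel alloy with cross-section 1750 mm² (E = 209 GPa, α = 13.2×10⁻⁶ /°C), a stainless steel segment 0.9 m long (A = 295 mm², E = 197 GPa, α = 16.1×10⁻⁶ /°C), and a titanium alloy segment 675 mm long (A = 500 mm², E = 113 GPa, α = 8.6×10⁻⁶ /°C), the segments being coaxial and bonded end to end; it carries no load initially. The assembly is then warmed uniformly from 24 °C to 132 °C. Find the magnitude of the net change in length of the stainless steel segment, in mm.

Free thermal expansion of the whole bar: Σ αᵢΔT Lᵢ = 13.2×10⁻⁶×108×525 + 16.1×10⁻⁶×108×900 + 8.6×10⁻⁶×108×675 = 2.94 mm.
The rigid supports impose zero overall length change; the single axial force P common to all segments must satisfy P Σ Lᵢ/(AᵢEᵢ) = δ_free.
The series flexibility is Σ Lᵢ/(AᵢEᵢ) = 525/(1750×209×10³) + 900/(295×197×10³) + 675/(500×113×10³) = 2.887×10⁻⁵ mm/N.
So P = 2.94 / 2.887×10⁻⁵ = 101.9 kN, compressive.
For the stainless steel segment, free thermal change = 16.1×10⁻⁶×108×900 = 1.565 mm and elastic change from P = 101900×900/(295×197×10³) = 1.577 mm; these oppose, so the net change is 0.0124 mm (segment shortens).

|ΔL| ≈ 0.0124 mm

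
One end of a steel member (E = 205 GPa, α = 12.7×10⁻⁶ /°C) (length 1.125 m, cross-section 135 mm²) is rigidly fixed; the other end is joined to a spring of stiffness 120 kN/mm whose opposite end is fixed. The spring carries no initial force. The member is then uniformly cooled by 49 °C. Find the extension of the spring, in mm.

δ ≈ 0.119 mm

If the spring were absent the member would shorten by αΔT L = 12.7×10⁻⁶ × 49 × 1125 = 0.7001 mm.
With a force P in the spring, the elastic change of the member is PL/(AE) and that of the spring is P/k; compatibility requires their sum to equal δ_free.
So P = δ_free / [L/(AE) + 1/k] = 0.7001 / [ 1125/(135×205×10³) + 1/(120×10³) ].
P = 0.7001 / 4.898×10⁻⁵ = 14290 N.
Spring extension = P/k = 14290/(120×10³) = 0.1191 mm.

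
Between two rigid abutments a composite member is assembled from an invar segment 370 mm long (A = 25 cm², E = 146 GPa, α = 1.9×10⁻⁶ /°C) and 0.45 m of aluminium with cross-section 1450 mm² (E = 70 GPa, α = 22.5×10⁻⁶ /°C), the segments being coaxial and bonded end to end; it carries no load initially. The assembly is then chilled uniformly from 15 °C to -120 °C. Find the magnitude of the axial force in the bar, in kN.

P ≈ 268 kN (tensile)

Free thermal contraction of the whole bar: Σ αᵢΔT Lᵢ = 1.9×10⁻⁶×135×370 + 22.5×10⁻⁶×135×450 = 1.462 mm.
The walls prevent any net length change, so an axial force P (same in every segment) develops. Compatibility: P · Σ Lᵢ/(AᵢEᵢ) = δ_free.
Σ Lᵢ/(AᵢEᵢ) = 370/(2500×146×10³) + 450/(1450×70×10³) = 5.447×10⁻⁶ mm/N.
P = 1.462 / 5.447×10⁻⁶ = 268400 N = 268.4 kN, tensile.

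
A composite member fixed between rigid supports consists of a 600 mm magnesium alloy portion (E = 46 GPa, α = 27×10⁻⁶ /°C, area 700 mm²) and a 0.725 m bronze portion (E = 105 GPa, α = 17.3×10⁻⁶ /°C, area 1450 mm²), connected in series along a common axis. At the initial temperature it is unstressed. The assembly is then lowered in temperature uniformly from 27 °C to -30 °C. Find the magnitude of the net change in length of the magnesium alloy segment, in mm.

|ΔL| ≈ 0.381 mm

If the supports were absent, the total length change would be Σ αᵢΔT Lᵢ = 27×10⁻⁶×57×600 + 17.3×10⁻⁶×57×725 = 1.638 mm.
The rigid supports impose zero overall length change; the single axial force P common to all segments must satisfy P Σ Lᵢ/(AᵢEᵢ) = δ_free.
The series flexibility is Σ Lᵢ/(AᵢEᵢ) = 600/(700×46×10³) + 725/(1450×105×10³) = 2.34×10⁻⁵ mm/N.
Hence P = δ_free / Σ(L/AE) = 1.638/2.34×10⁻⁵ = 70.03 kN (tensile).
For the magnesium alloy segment, free thermal change = 27×10⁻⁶×57×600 = 0.9234 mm and elastic change from P = 70030×600/(700×46×10³) = 1.305 mm; these oppose, so the net change is 0.381 mm (segment lengthens).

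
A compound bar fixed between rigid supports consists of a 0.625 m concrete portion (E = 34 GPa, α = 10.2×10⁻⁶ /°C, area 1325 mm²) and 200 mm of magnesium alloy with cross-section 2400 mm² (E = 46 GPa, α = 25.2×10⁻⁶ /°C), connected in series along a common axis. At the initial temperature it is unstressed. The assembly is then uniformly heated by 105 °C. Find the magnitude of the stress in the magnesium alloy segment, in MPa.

If the supports were absent, the total length change would be Σ αᵢΔT Lᵢ = 10.2×10⁻⁶×105×625 + 25.2×10⁻⁶×105×200 = 1.199 mm.
The walls prevent any net length change, so an axial force P (same in every segment) develops. Compatibility: P · Σ Lᵢ/(AᵢEᵢ) = δ_free.
Σ Lᵢ/(AᵢEᵢ) = 625/(1325×34×10³) + 200/(2400×46×10³) = 1.569×10⁻⁵ mm/N.
So P = 1.199 / 1.569×10⁻⁵ = 76.42 kN, compressive.
σ_{magnesium alloy} = P / A = 76420 / 2400 = 31.84 MPa.

σ ≈ 31.8 MPa (compressive)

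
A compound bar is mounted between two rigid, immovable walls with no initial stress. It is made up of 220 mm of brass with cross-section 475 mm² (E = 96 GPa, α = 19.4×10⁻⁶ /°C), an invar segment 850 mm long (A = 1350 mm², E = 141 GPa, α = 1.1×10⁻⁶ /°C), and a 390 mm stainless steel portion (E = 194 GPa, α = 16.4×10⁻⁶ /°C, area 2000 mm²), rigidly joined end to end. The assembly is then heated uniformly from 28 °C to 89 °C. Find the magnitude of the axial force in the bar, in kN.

Free thermal expansion of the whole bar: Σ αᵢΔT Lᵢ = 19.4×10⁻⁶×61×220 + 1.1×10⁻⁶×61×850 + 16.4×10⁻⁶×61×390 = 0.7075 mm.
Since the ends are fixed, an axial force P builds up, equal in every segment, with P · Σ Lᵢ/(AᵢEᵢ) = δ_free.
Σ Lᵢ/(AᵢEᵢ) = 220/(475×96×10³) + 850/(1350×141×10³) + 390/(2000×194×10³) = 1.03×10⁻⁵ mm/N.
So P = 0.7075 / 1.03×10⁻⁵ = 68.73 kN, compressive.

P ≈ 68.7 kN (compressive)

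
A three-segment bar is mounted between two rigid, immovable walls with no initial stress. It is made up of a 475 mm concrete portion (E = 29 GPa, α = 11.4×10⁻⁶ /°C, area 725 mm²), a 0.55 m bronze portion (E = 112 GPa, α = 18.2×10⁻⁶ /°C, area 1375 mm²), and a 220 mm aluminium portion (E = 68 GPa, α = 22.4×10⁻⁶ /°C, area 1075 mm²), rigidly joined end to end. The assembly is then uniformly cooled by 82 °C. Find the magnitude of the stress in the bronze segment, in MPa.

σ ≈ 41.6 MPa (tensile)

Free thermal contraction of the whole bar: Σ αᵢΔT Lᵢ = 11.4×10⁻⁶×82×475 + 18.2×10⁻⁶×82×550 + 22.4×10⁻⁶×82×220 = 1.669 mm.
Since the ends are fixed, an axial force P builds up, equal in every segment, with P · Σ Lᵢ/(AᵢEᵢ) = δ_free.
The series flexibility is Σ Lᵢ/(AᵢEᵢ) = 475/(725×29×10³) + 550/(1375×112×10³) + 220/(1075×68×10³) = 2.917×10⁻⁵ mm/N.
So P = 1.669 / 2.917×10⁻⁵ = 57.21 kN, tensile.
σ_{bronze} = P / A = 57210 / 1375 = 41.61 MPa.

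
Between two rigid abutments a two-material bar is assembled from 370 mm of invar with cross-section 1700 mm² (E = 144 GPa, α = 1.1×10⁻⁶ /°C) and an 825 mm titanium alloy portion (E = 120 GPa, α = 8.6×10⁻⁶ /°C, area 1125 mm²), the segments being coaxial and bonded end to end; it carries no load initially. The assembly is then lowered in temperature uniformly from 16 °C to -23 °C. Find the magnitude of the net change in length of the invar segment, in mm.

|ΔL| ≈ 0.0421 mm

With the walls removed the bar would change length by δ_free = Σ αᵢΔT Lᵢ = 1.1×10⁻⁶×39×370 + 8.6×10⁻⁶×39×825 = 0.2926 mm.
The rigid supports impose zero overall length change; the single axial force P common to all segments must satisfy P Σ Lᵢ/(AᵢEᵢ) = δ_free.
Σ Lᵢ/(AᵢEᵢ) = 370/(1700×144×10³) + 825/(1125×120×10³) = 7.623×10⁻⁶ mm/N.
P = 0.2926 / 7.623×10⁻⁶ = 38380 N = 38.38 kN, tensile.
For the invar segment, free thermal change = 1.1×10⁻⁶×39×370 = 0.01587 mm and elastic change from P = 38380×370/(1700×144×10³) = 0.05801 mm; these oppose, so the net change is 0.0421 mm (segment lengthens).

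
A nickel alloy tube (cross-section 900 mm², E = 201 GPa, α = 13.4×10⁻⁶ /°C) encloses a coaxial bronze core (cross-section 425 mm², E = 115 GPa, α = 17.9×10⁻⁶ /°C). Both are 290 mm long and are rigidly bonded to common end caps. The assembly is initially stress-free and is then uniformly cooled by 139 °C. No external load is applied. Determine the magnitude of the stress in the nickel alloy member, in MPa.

Equilibrium of a rigid end plate with no external load gives equal and opposite internal forces ±P in the two members. Since α_{bronze} > α_{nickel alloy}, cooling drives the bronze into tension and the nickel alloy into compression.
Setting the final lengths equal and cancelling L: (α₁ − α₂)ΔT = P/(A₁E₁) + P/(A₂E₂).
|α₁ − α₂|·ΔT = 4.5×10⁻⁶ × 139 = 0.0006255.
1/(A₁E₁) + 1/(A₂E₂) = 1/(900×201×10³) + 1/(425×115×10³) = 2.599×10⁻⁸ N⁻¹.
P = 0.0006255 / 2.599×10⁻⁸ = 24070 N = 24.07 kN.
σ_{nickel alloy} = P/A₁ = 24070/900 = 26.74 MPa, compressive.

σ ≈ 26.7 MPa (compressive)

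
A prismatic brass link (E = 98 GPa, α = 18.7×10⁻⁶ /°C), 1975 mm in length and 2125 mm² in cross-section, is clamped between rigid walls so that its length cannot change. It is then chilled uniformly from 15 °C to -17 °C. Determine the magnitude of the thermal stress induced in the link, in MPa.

σ ≈ 58.6 MPa (tensile)

The supports are rigid, so the total axial strain is zero. The restrained thermal strain is ε = αΔT = 18.7×10⁻⁶ × 32 = 598.4×10⁻⁶.
σ = EαΔT = 98×10³ × 18.7×10⁻⁶ × 32 = 58.64 MPa (tensile; the link is trying to contract).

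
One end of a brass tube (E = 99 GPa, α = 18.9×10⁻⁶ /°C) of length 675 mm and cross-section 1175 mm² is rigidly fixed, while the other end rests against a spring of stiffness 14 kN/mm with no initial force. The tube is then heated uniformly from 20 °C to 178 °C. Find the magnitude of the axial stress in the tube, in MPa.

σ ≈ 22.2 MPa (compressive)

The unrestrained thermal change is αΔT L = 18.9×10⁻⁶ × 158 × 675 = 2.016 mm.
Let P be the compressive force at the spring. The tube shortens elastically by PL/(AE) and the spring compresses by P/k; together these equal δ_free.
P [ L/(AE) + 1/k ] = δ_free → P [ 675/(1175×99×10³) + 1/(14×10³) ] = 2.016.
P = 2.016 / 7.723×10⁻⁵ = 26100 N.
σ = P/A = 26100/1175 = 22.21 MPa.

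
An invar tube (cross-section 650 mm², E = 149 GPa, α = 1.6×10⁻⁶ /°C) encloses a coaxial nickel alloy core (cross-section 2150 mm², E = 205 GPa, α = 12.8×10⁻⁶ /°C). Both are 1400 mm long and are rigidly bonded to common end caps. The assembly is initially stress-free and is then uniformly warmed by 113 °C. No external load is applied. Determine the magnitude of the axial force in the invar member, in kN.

Both members must finish at the same length. With the larger α, the nickel alloy tends to over-expand; the plates restrain it, putting the nickel alloy in compression and the invar in tension. With no external load the two internal forces are equal and opposite, magnitude P.
Compatibility of the two members (thermal + elastic change equal): (α₁ − α₂)ΔT = P·[1/(A₁E₁) + 1/(A₂E₂)].
|α₁ − α₂|·ΔT = 11.2×10⁻⁶ × 113 = 0.001266.
1/(A₁E₁) + 1/(A₂E₂) = 1/(650×149×10³) + 1/(2150×205×10³) = 1.259×10⁻⁸ N⁻¹.
P = 0.001266 / 1.259×10⁻⁸ = 100500 N = 100.5 kN.

P ≈ 100 kN (tensile in the invar)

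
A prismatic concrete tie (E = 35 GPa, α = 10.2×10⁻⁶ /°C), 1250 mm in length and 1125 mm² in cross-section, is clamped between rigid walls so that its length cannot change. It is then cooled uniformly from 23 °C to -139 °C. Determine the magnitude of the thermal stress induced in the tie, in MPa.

σ ≈ 57.8 MPa (tensile)

The supports are rigid, so the total axial strain is zero. The restrained thermal strain is ε = αΔT = 10.2×10⁻⁶ × 162 = 1652.4×10⁻⁶.
Hence σ = E·αΔT = 35×10³ × 1652.4×10⁻⁶ = 57.83 MPa, tensile.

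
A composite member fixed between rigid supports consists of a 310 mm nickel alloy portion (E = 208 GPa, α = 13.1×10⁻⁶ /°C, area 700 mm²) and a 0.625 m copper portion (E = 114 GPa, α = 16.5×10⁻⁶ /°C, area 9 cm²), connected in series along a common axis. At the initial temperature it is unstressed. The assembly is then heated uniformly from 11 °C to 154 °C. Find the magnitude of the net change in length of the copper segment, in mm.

|ΔL| ≈ 0.0484 mm

Free thermal expansion of the whole bar: Σ αᵢΔT Lᵢ = 13.1×10⁻⁶×143×310 + 16.5×10⁻⁶×143×625 = 2.055 mm.
The rigid supports impose zero overall length change; the single axial force P common to all segments must satisfy P Σ Lᵢ/(AᵢEᵢ) = δ_free.
The series flexibility is Σ Lᵢ/(AᵢEᵢ) = 310/(700×208×10³) + 625/(900×114×10³) = 8.221×10⁻⁶ mm/N.
P = 2.055 / 8.221×10⁻⁶ = 250000 N = 250 kN, compressive.
For the copper segment, free thermal change = 16.5×10⁻⁶×143×625 = 1.475 mm and elastic change from P = 250000×625/(900×114×10³) = 1.523 mm; these oppose, so the net change is 0.0484 mm (segment shortens).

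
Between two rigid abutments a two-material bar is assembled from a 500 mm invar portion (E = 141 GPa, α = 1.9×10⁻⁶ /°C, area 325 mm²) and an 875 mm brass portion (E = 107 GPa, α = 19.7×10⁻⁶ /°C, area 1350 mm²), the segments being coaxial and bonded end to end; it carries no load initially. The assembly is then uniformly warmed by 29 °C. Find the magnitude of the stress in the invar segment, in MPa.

If the supports were absent, the total length change would be Σ αᵢΔT Lᵢ = 1.9×10⁻⁶×29×500 + 19.7×10⁻⁶×29×875 = 0.5274 mm.
The rigid supports impose zero overall length change; the single axial force P common to all segments must satisfy P Σ Lᵢ/(AᵢEᵢ) = δ_free.
Σ Lᵢ/(AᵢEᵢ) = 500/(325×141×10³) + 875/(1350×107×10³) = 1.697×10⁻⁵ mm/N.
So P = 0.5274 / 1.697×10⁻⁵ = 31.08 kN, compressive.
σ_{invar} = P / A = 31080 / 325 = 95.64 MPa.

σ ≈ 95.6 MPa (compressive)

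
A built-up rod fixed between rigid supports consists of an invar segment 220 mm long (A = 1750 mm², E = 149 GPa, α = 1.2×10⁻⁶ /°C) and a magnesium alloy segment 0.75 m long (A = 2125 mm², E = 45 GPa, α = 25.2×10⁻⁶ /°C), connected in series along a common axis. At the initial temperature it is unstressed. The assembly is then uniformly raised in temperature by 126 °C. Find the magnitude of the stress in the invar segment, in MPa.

σ ≈ 159 MPa (compressive)

With the walls removed the bar would change length by δ_free = Σ αᵢΔT Lᵢ = 1.2×10⁻⁶×126×220 + 25.2×10⁻⁶×126×750 = 2.415 mm.
The rigid supports impose zero overall length change; the single axial force P common to all segments must satisfy P Σ Lᵢ/(AᵢEᵢ) = δ_free.
Σ Lᵢ/(AᵢEᵢ) = 220/(1750×149×10³) + 750/(2125×45×10³) = 8.687×10⁻⁶ mm/N.
Hence P = δ_free / Σ(L/AE) = 2.415/8.687×10⁻⁶ = 278 kN (compressive).
σ_{invar} = P / A = 278000 / 1750 = 158.8 MPa.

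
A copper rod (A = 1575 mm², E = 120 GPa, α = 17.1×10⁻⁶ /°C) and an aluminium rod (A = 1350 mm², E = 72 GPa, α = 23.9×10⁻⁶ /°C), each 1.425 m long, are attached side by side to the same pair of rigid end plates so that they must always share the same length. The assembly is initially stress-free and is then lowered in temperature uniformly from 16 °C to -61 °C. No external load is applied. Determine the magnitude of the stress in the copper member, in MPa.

The aluminium has the larger α, so on cooling it would change length more than the copper if both were free. The rigid plates force a common final length, so the aluminium is put into tension and the copper into compression, with equal and opposite forces P (no external load).
Compatibility of the two members (thermal + elastic change equal): (α₁ − α₂)ΔT = P·[1/(A₁E₁) + 1/(A₂E₂)].
|α₁ − α₂|·ΔT = 6.8×10⁻⁶ × 77 = 0.0005236.
1/(A₁E₁) + 1/(A₂E₂) = 1/(1575×120×10³) + 1/(1350×72×10³) = 1.558×10⁻⁸ N⁻¹.
P = 0.0005236 / 1.558×10⁻⁸ = 33610 N = 33.61 kN.
σ_{copper} = P/A₁ = 33610/1575 = 21.34 MPa, compressive.

σ ≈ 21.3 MPa (compressive)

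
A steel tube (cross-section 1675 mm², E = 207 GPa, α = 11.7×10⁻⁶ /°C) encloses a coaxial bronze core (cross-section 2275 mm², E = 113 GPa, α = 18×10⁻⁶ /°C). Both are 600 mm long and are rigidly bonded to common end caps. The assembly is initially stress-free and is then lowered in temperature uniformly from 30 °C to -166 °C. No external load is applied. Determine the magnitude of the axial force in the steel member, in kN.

P ≈ 182 kN (compressive in the steel)

The bronze has the larger α, so on cooling it would change length more than the steel if both were free. The rigid plates force a common final length, so the bronze is put into tension and the steel into compression, with equal and opposite forces P (no external load).
Compatibility of the two members (thermal + elastic change equal): (α₁ − α₂)ΔT = P·[1/(A₁E₁) + 1/(A₂E₂)].
|α₁ − α₂|·ΔT = 6.3×10⁻⁶ × 196 = 0.001235.
1/(A₁E₁) + 1/(A₂E₂) = 1/(1675×207×10³) + 1/(2275×113×10³) = 6.774×10⁻⁹ N⁻¹.
So P = 0.001235 / 6.774×10⁻⁹ = 182.3 kN.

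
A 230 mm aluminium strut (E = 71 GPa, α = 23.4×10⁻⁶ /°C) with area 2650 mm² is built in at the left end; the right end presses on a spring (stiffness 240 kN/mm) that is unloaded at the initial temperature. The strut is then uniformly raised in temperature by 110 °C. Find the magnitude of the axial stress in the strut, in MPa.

σ ≈ 41.5 MPa (compressive)

If the spring were absent the strut would lengthen by αΔT L = 23.4×10⁻⁶ × 110 × 230 = 0.592 mm.
With a force P in the spring, the elastic change of the strut is PL/(AE) and that of the spring is P/k; compatibility requires their sum to equal δ_free.
P [ L/(AE) + 1/k ] = δ_free → P [ 230/(2650×71×10³) + 1/(240×10³) ] = 0.592.
P = 0.592 / 5.389×10⁻⁶ = 109900 N.
σ = P/A = 109900/2650 = 41.45 MPa.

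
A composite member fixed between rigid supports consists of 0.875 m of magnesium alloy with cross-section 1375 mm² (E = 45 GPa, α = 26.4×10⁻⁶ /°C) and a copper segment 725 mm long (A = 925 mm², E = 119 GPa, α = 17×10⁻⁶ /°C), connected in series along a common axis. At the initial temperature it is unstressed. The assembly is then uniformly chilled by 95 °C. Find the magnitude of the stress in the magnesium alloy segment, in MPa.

σ ≈ 118 MPa (tensile)

Free thermal contraction of the whole bar: Σ αᵢΔT Lᵢ = 26.4×10⁻⁶×95×875 + 17×10⁻⁶×95×725 = 3.365 mm.
Since the ends are fixed, an axial force P builds up, equal in every segment, with P · Σ Lᵢ/(AᵢEᵢ) = δ_free.
Σ Lᵢ/(AᵢEᵢ) = 875/(1375×45×10³) + 725/(925×119×10³) = 2.073×10⁻⁵ mm/N.
Hence P = δ_free / Σ(L/AE) = 3.365/2.073×10⁻⁵ = 162.4 kN (tensile).
σ_{magnesium alloy} = P / A = 162400 / 1375 = 118.1 MPa.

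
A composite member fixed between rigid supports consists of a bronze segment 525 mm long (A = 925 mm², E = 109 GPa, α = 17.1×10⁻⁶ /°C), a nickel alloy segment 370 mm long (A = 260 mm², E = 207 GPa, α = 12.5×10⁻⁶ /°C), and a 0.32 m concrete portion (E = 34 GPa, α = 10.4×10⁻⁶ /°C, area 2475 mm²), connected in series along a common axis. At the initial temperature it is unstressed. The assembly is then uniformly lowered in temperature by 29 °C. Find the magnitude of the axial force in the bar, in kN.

P ≈ 30.9 kN (tensile)

If the supports were absent, the total length change would be Σ αᵢΔT Lᵢ = 17.1×10⁻⁶×29×525 + 12.5×10⁻⁶×29×370 + 10.4×10⁻⁶×29×320 = 0.491 mm.
Since the ends are fixed, an axial force P builds up, equal in every segment, with P · Σ Lᵢ/(AᵢEᵢ) = δ_free.
Σ Lᵢ/(AᵢEᵢ) = 525/(925×109×10³) + 370/(260×207×10³) + 320/(2475×34×10³) = 1.588×10⁻⁵ mm/N.
So P = 0.491 / 1.588×10⁻⁵ = 30.91 kN, tensile.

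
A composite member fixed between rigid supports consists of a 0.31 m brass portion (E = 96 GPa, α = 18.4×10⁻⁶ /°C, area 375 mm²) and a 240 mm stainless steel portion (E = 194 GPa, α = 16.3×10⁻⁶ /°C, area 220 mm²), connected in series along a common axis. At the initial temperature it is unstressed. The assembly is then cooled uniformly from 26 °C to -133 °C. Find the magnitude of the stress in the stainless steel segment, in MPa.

With the walls removed the bar would change length by δ_free = Σ αᵢΔT Lᵢ = 18.4×10⁻⁶×159×310 + 16.3×10⁻⁶×159×240 = 1.529 mm.
The rigid supports impose zero overall length change; the single axial force P common to all segments must satisfy P Σ Lᵢ/(AᵢEᵢ) = δ_free.
The series flexibility is Σ Lᵢ/(AᵢEᵢ) = 310/(375×96×10³) + 240/(220×194×10³) = 1.423×10⁻⁵ mm/N.
P = 1.529 / 1.423×10⁻⁵ = 107400 N = 107.4 kN, tensile.
σ_{stainless steel} = P / A = 107400 / 220 = 488.2 MPa.

σ ≈ 488 MPa (tensile)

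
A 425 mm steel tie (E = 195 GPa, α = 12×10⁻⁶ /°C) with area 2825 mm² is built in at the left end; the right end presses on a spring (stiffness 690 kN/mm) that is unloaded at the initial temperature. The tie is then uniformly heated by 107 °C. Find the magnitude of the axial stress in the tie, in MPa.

σ ≈ 87 MPa (compressive)

Free thermal expansion: δ_free = αΔT L = 12×10⁻⁶ × 107 × 425 = 0.5457 mm.
With a force P in the spring, the elastic change of the tie is PL/(AE) and that of the spring is P/k; compatibility requires their sum to equal δ_free.
So P = δ_free / [L/(AE) + 1/k] = 0.5457 / [ 425/(2825×195×10³) + 1/(690×10³) ].
P = 0.5457 / 2.221×10⁻⁶ = 245700 N.
σ = P/A = 245700/2825 = 86.98 MPa.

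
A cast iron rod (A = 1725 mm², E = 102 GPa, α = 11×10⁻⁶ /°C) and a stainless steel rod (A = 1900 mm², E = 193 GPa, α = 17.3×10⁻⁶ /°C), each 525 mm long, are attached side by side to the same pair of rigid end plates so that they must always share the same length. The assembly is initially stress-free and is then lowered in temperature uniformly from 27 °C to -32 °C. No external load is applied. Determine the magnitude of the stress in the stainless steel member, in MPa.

σ ≈ 23.3 MPa (tensile)

Both members must finish at the same length. With the larger α, the stainless steel tends to over-contract; the plates restrain it, putting the stainless steel in tension and the cast iron in compression. With no external load the two internal forces are equal and opposite, magnitude P.
Equating the net (thermal + elastic) strains gives |α₁ − α₂|·ΔT = P·[1/(A₁E₁) + 1/(A₂E₂)].
|α₁ − α₂|·ΔT = 6.3×10⁻⁶ × 59 = 0.0003717.
1/(A₁E₁) + 1/(A₂E₂) = 1/(1725×102×10³) + 1/(1900×193×10³) = 8.41×10⁻⁹ N⁻¹.
P = 0.0003717 / 8.41×10⁻⁹ = 44190 N = 44.19 kN.
σ_{stainless steel} = P/A₂ = 44190/1900 = 23.26 MPa, tensile.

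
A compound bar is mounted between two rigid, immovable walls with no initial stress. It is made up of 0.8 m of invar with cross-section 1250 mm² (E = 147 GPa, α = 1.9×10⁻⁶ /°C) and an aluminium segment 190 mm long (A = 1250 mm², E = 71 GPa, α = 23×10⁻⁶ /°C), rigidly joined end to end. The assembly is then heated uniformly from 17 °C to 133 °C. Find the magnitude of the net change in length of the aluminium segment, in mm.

|ΔL| ≈ 0.282 mm

With the walls removed the bar would change length by δ_free = Σ αᵢΔT Lᵢ = 1.9×10⁻⁶×116×800 + 23×10⁻⁶×116×190 = 0.6832 mm.
Since the ends are fixed, an axial force P builds up, equal in every segment, with P · Σ Lᵢ/(AᵢEᵢ) = δ_free.
The series flexibility is Σ Lᵢ/(AᵢEᵢ) = 800/(1250×147×10³) + 190/(1250×71×10³) = 6.495×10⁻⁶ mm/N.
P = 0.6832 / 6.495×10⁻⁶ = 105200 N = 105.2 kN, compressive.
For the aluminium segment, free thermal change = 23×10⁻⁶×116×190 = 0.5069 mm and elastic change from P = 105200×190/(1250×71×10³) = 0.2252 mm; these oppose, so the net change is 0.282 mm (segment lengthens).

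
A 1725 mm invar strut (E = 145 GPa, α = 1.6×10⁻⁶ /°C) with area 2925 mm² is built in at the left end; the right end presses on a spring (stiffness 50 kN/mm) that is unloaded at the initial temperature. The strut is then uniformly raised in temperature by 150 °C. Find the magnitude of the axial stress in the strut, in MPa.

If the spring were absent the strut would lengthen by αΔT L = 1.6×10⁻⁶ × 150 × 1725 = 0.414 mm.
With a force P in the spring, the elastic change of the strut is PL/(AE) and that of the spring is P/k; compatibility requires their sum to equal δ_free.
So P = δ_free / [L/(AE) + 1/k] = 0.414 / [ 1725/(2925×145×10³) + 1/(50×10³) ].
P = 0.414 / 2.407×10⁻⁵ = 17200 N.
σ = P/A = 17200/2925 = 5.881 MPa.

σ ≈ 5.88 MPa (compressive)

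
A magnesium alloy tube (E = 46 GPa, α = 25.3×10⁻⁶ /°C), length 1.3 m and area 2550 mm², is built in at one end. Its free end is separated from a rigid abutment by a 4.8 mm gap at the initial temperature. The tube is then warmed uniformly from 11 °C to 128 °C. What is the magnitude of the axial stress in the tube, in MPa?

σ ≈ 0 MPa

Unrestrained expansion: δ_free = αΔT L = 25.3×10⁻⁶ × 117 × 1300 = 3.848 mm.
This is smaller than the 4.8 mm clearance, so the tube expands freely without reaching the stop — the stress is zero.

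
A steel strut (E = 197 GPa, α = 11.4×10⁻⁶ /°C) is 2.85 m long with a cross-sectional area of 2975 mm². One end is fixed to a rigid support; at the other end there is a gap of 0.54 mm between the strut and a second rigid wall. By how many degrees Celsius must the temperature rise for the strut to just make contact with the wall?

ΔT ≈ 16.6 °C

Contact occurs when the free expansion equals the gap: αΔT L = 0.54 mm.
ΔT = 0.54 / (11.4×10⁻⁶ × 2850) = 16.62 °C.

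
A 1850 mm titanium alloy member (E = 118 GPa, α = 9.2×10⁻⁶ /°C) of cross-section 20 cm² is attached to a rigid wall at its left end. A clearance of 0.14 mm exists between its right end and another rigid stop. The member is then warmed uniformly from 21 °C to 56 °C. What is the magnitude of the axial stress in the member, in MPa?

σ ≈ 29.1 MPa (compressive)

Free thermal elongation = αΔT L = 9.2×10⁻⁶ × 35 × 1850 = 0.5957 mm.
After closing the 0.14 mm clearance, 0.5957 − 0.14 = 0.4557 mm of expansion remains to be suppressed by the wall.
That suppressed elongation corresponds to σ = E·Δ/L = 118×10³ × 0.4557/1850 = 29.07 MPa.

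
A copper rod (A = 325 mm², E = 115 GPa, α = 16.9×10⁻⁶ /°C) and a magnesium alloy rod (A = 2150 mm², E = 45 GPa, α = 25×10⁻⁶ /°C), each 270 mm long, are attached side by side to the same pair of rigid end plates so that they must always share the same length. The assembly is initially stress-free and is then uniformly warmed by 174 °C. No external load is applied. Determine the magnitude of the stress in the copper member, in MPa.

The magnesium alloy has the larger α, so on heating it would change length more than the copper if both were free. The rigid plates force a common final length, so the magnesium alloy is put into compression and the copper into tension, with equal and opposite forces P (no external load).
Equating the net (thermal + elastic) strains gives |α₁ − α₂|·ΔT = P·[1/(A₁E₁) + 1/(A₂E₂)].
|α₁ − α₂|·ΔT = 8.1×10⁻⁶ × 174 = 0.001409.
1/(A₁E₁) + 1/(A₂E₂) = 1/(325×115×10³) + 1/(2150×45×10³) = 3.709×10⁻⁸ N⁻¹.
P = 0.001409 / 3.709×10⁻⁸ = 38000 N = 38 kN.
σ_{copper} = P/A₁ = 38000/325 = 116.9 MPa, tensile.

σ ≈ 117 MPa (tensile)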